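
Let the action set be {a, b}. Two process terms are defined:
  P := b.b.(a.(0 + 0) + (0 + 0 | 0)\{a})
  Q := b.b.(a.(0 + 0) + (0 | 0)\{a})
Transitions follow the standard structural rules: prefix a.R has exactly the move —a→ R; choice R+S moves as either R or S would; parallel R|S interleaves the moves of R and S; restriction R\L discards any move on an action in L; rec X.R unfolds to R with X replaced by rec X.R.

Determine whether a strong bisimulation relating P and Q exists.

bisimilar

LTS(P): 4 reachable states
  m0 = b.b.(a.(0 + 0) + (0 + 0 | 0)\{a}) ⊢ =b=> m1
  m1 = b.(a.(0 + 0) + (0 + 0 | 0)\{a}) ⊢ =b=> m2
  m2 = a.(0 + 0) + (0 + 0 | 0)\{a} ⊢ =a=> m3
  m3 = 0 + 0 ⊢ ∅
LTS(Q): 4 reachable states
  n0 = b.b.(a.(0 + 0) + (0 | 0)\{a}) ⊢ =b=> n1
  n1 = b.(a.(0 + 0) + (0 | 0)\{a}) ⊢ =b=> n2
  n2 = a.(0 + 0) + (0 | 0)\{a} ⊢ =a=> n3
  n3 = 0 + 0 ⊢ ∅
Coarsest stable partition (strong bisimilarity classes):
  B0 = {m0, n0}
  B1 = {m1, n1}
  B2 = {m2, n2}
  B3 = {m3, n3}
m0 ∈ B0, n0 ∈ B0 → same block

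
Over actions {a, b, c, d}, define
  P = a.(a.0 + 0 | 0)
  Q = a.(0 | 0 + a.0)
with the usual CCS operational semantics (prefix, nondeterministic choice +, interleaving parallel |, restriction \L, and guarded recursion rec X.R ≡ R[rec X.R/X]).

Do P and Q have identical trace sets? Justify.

P's transition system — 3 states:
  u0 = a.(a.0 + 0 | 0) has moves —a→ u1
  u1 = a.0 + 0 | 0 has moves —a→ u2
  u2 = 0 has moves deadlocked
Q's transition system — 3 states:
  v0 = a.(0 | 0 + a.0) has moves —a→ v1
  v1 = 0 | 0 + a.0 has moves —a→ v2
  v2 = 0 has moves deadlocked
Coarsest stable partition (strong bisimilarity classes):
  B0 = {u0, v0}
  B1 = {u1, v1}
  B2 = {u2, v2}
u0 ∈ B0, v0 ∈ B0 → same block
Bisimilar ⇒ trace-equivalent.

trace-equivalent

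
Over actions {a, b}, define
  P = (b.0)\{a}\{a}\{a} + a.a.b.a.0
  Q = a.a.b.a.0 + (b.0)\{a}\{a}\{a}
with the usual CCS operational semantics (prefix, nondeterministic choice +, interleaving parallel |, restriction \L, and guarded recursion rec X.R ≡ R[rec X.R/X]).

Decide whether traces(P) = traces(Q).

YES

P's transition system — 6 states:
  u0 = (b.0)\{a}\{a}\{a} + a.a.b.a.0 | =a=> u1, =b=> u2
  u1 = a.b.a.0 | =a=> u3
  u2 = 0\{a}\{a}\{a} | stopped
  u3 = b.a.0 | =b=> u4
  u4 = a.0 | =a=> u5
  u5 = 0 | stopped
Q's transition system — 6 states:
  v0 = a.a.b.a.0 + (b.0)\{a}\{a}\{a} | =a=> v1, =b=> v2
  v1 = a.b.a.0 | =a=> v3
  v2 = 0\{a}\{a}\{a} | stopped
  v3 = b.a.0 | =b=> v4
  v4 = a.0 | =a=> v5
  v5 = 0 | stopped
Coarsest stable partition (strong bisimilarity classes):
  B0 = {u0, v0}
  B1 = {u2, u5, v2, v5}
  B2 = {u1, v1}
  B3 = {u3, v3}
  B4 = {u4, v4}
u0 ∈ B0, v0 ∈ B0 → same block
Bisimilar ⇒ trace-equivalent.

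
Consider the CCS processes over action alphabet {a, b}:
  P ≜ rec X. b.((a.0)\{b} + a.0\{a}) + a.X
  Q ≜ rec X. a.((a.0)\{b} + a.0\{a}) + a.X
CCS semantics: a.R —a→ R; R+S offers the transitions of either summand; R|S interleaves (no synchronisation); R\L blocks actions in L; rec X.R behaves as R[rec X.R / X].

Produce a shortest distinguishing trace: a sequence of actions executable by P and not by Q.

b

P's transition system — 4 states:
  p0 = rec X. b.((a.0)\{b} + a.0\{a}) + a.X | -a-> p0, -b-> p1
  p1 = (a.0)\{b} + a.0\{a} | -a-> p2, -a-> p3
  p2 = 0\{a} | ∅
  p3 = 0\{b} | ∅
Q's transition system — 4 states:
  q0 = rec X. a.((a.0)\{b} + a.0\{a}) + a.X | -a-> q0, -a-> q1
  q1 = (a.0)\{b} + a.0\{a} | -a-> q2, -a-> q3
  q2 = 0\{a} | ∅
  q3 = 0\{b} | ∅
Run σ = ⟨b⟩ on P: start {p0}
  step 1 (b): {p1}
  P completes σ.
Run σ = ⟨b⟩ on Q: start {q0}
  step 1 (b): no successor for Q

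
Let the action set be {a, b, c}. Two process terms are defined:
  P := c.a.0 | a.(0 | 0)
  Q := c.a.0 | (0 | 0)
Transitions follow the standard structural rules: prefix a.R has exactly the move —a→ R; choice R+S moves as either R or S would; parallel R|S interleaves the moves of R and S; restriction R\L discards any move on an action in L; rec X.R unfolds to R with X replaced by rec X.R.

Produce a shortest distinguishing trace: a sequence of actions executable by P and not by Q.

LTS(P): 6 reachable states
  m0 = c.a.0 | a.(0 | 0) → ··a··> m1, ··c··> m2
  m1 = c.a.0 | (0 | 0) → ··c··> m3
  m2 = a.0 | a.(0 | 0) → ··a··> m3, ··a··> m4
  m3 = a.0 | (0 | 0) → ··a··> m5
  m4 = 0 | a.(0 | 0) → ··a··> m5
  m5 = 0 | (0 | 0) → ·
LTS(Q): 3 reachable states
  n0 = c.a.0 | (0 | 0) → ··c··> n1
  n1 = a.0 | (0 | 0) → ··a··> n2
  n2 = 0 | (0 | 0) → ·
Executing a from P (initial set {m0}):
  after a @ step 1: {m1}
  P completes σ.
Executing a from Q (initial set {n0}):
  after a @ step 1: ∅  — Q cannot continue

a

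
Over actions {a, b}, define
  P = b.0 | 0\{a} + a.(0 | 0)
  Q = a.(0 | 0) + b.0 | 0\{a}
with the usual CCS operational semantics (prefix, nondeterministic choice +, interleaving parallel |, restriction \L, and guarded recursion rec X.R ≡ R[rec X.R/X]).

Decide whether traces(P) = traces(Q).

traces(P) = traces(Q)

Reachable graph of P (3 states):
  m0 = b.0 | 0\{a} + a.(0 | 0) :: -a-> m1, -b-> m2
  m1 = 0 | 0 :: stopped
  m2 = 0 | 0\{a} :: stopped
Reachable graph of Q (3 states):
  n0 = a.(0 | 0) + b.0 | 0\{a} :: -a-> n1, -b-> n2
  n1 = 0 | 0 :: stopped
  n2 = 0 | 0\{a} :: stopped
Bisimilarity quotient blocks:
  B0 = {m0, n0}
  B1 = {m1, m2, n1, n2}
m0 ∈ B0, n0 ∈ B0 → same block
Bisimilar ⇒ trace-equivalent.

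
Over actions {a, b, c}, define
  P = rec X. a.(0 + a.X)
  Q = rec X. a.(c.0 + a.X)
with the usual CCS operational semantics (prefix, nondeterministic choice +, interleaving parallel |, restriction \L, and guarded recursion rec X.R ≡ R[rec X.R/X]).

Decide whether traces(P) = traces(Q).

NO — witness ⟨ac⟩

P's transition system — 2 states:
  p0 = rec X. a.(0 + a.X) has moves =a=> p1
  p1 = 0 + a.(rec X. a.(0 + a.X)) has moves =a=> p0
Q's transition system — 3 states:
  q0 = rec X. a.(c.0 + a.X) has moves =a=> q1
  q1 = c.0 + a.(rec X. a.(c.0 + a.X)) has moves =a=> q0, =c=> q2
  q2 = 0 has moves ·
Executing ac from Q (initial set {q0}):
  step 1 (a): {q1}
  step 2 (c): {q2}
  — Q admits the full trace.
Executing ac from P (initial set {p0}):
  step 1 (a): {p1}
  step 2 (c): ∅  — P cannot continue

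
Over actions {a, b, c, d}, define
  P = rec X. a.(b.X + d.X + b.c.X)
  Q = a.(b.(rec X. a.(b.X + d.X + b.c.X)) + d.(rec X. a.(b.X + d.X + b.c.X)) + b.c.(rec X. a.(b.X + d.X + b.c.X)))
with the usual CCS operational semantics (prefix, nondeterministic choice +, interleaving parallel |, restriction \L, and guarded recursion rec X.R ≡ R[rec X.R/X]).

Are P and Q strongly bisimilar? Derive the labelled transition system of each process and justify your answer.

P's transition system — 3 states:
  p0 = rec X. a.(b.X + d.X + b.c.X) :: --a--▸ p1
  p1 = b.(rec X. a.(b.X + d.X + b.c.X)) + d.(rec X. a.(b.X + d.X + b.c.X)) + b.c.(rec X. a.(b.X + d.X + b.c.X)) :: --b--▸ p0, --b--▸ p2, --d--▸ p0
  p2 = c.(rec X. a.(b.X + d.X + b.c.X)) :: --c--▸ p0
Q's transition system — 4 states:
  q0 = a.(b.(rec X. a.(b.X + d.X + b.c.X)) + d.(rec X. a.(b.X + d.X + b.c.X)) + b.c.(rec X. a.(b.X + d.X + b.c.X))) :: --a--▸ q1
  q1 = b.(rec X. a.(b.X + d.X + b.c.X)) + d.(rec X. a.(b.X + d.X + b.c.X)) + b.c.(rec X. a.(b.X + d.X + b.c.X)) :: --b--▸ q2, --b--▸ q3, --d--▸ q3
  q2 = c.(rec X. a.(b.X + d.X + b.c.X)) :: --c--▸ q3
  q3 = rec X. a.(b.X + d.X + b.c.X) :: --a--▸ q1
Partition-refinement fixed point:
  B0 = {p0, q0, q3}
  B1 = {p1, q1}
  B2 = {p2, q2}
p0 ∈ B0, q0 ∈ B0 → same block

bisimilar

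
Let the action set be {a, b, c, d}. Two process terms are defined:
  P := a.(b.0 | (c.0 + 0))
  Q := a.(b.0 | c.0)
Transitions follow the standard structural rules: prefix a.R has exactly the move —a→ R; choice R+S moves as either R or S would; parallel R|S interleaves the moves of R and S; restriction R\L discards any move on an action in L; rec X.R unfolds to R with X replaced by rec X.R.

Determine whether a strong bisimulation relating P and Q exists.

P ~ Q

LTS(P): 5 reachable states
  p0 = a.(b.0 | (c.0 + 0)) → --a--▸ p1
  p1 = b.0 | (c.0 + 0) → --b--▸ p2, --c--▸ p3
  p2 = 0 | (c.0 + 0) → --c--▸ p4
  p3 = b.0 | 0 → --b--▸ p4
  p4 = 0 | 0 → stopped
LTS(Q): 5 reachable states
  q0 = a.(b.0 | c.0) → --a--▸ q1
  q1 = b.0 | c.0 → --b--▸ q2, --c--▸ q3
  q2 = 0 | c.0 → --c--▸ q4
  q3 = b.0 | 0 → --b--▸ q4
  q4 = 0 | 0 → stopped
Coarsest stable partition (strong bisimilarity classes):
  B0 = {p0, q0}
  B1 = {p1, q1}
  B2 = {p2, q2}
  B3 = {p4, q4}
  B4 = {p3, q3}
p0 ∈ B0, q0 ∈ B0 → same block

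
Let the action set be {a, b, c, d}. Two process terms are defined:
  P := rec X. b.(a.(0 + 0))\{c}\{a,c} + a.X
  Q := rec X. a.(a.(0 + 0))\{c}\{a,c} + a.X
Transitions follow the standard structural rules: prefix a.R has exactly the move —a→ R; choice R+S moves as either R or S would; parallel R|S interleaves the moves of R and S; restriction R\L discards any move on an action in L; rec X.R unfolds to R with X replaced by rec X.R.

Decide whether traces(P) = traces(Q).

trace-distinct — witness ⟨b⟩

LTS(P): 2 reachable states
  m0 = rec X. b.(a.(0 + 0))\{c}\{a,c} + a.X | =a=> m0, =b=> m1
  m1 = (a.(0 + 0))\{c}\{a,c} | ·
LTS(Q): 2 reachable states
  n0 = rec X. a.(a.(0 + 0))\{c}\{a,c} + a.X | =a=> n0, =a=> n1
  n1 = (a.(0 + 0))\{c}\{a,c} | ·
Trace ⟨b⟩ through P, begin at {m0}:
  step 1 (b): {m1}
  P completes σ.
Trace ⟨b⟩ through Q, begin at {n0}:
  step 1 (b): ∅ (Q stuck)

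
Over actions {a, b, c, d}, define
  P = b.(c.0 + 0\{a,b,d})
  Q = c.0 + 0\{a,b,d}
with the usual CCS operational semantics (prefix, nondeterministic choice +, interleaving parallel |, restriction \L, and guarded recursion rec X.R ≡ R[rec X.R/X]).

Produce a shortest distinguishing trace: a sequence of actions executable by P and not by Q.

b

P's transition system — 3 states:
  s0 = b.(c.0 + 0\{a,b,d}) → -b-> s1
  s1 = c.0 + 0\{a,b,d} → -c-> s2
  s2 = 0 → (no moves)
Q's transition system — 2 states:
  t0 = c.0 + 0\{a,b,d} → -c-> t1
  t1 = 0 → (no moves)
Executing b from P (initial set {s0}):
  step 1 (b): {s1}
  — P admits the full trace.
Executing b from Q (initial set {t0}):
  step 1 (b): ∅  — Q cannot continue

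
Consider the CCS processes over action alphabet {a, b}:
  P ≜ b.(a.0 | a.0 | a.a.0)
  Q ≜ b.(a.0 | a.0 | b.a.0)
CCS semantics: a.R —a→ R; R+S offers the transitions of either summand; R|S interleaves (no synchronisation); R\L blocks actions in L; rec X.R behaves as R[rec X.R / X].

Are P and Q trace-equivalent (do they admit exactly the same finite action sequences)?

NO — witness ⟨baaa⟩

LTS(P): 13 reachable states
  s0 = b.(a.0 | a.0 | a.a.0) has moves =b=> s1
  s1 = a.0 | a.0 | a.a.0 has moves =a=> s2, =a=> s3, =a=> s4
  s2 = 0 | a.0 | a.a.0 has moves =a=> s5, =a=> s6
  s3 = a.0 | 0 | a.a.0 has moves =a=> s5, =a=> s7
  s4 = a.0 | a.0 | a.0 has moves =a=> s6, =a=> s7, =a=> s8
  s5 = 0 | 0 | a.a.0 has moves =a=> s9
  s6 = 0 | a.0 | a.0 has moves =a=> s10, =a=> s9
  s7 = a.0 | 0 | a.0 has moves =a=> s11, =a=> s9
  s8 = a.0 | a.0 | 0 has moves =a=> s10, =a=> s11
  s9 = 0 | 0 | a.0 has moves =a=> s12
  s10 = 0 | a.0 | 0 has moves =a=> s12
  s11 = a.0 | 0 | 0 has moves =a=> s12
  s12 = 0 | 0 | 0 has moves deadlocked
LTS(Q): 13 reachable states
  t0 = b.(a.0 | a.0 | b.a.0) has moves =b=> t1
  t1 = a.0 | a.0 | b.a.0 has moves =a=> t2, =a=> t3, =b=> t4
  t2 = 0 | a.0 | b.a.0 has moves =a=> t5, =b=> t6
  t3 = a.0 | 0 | b.a.0 has moves =a=> t5, =b=> t7
  t4 = a.0 | a.0 | a.0 has moves =a=> t6, =a=> t7, =a=> t8
  t5 = 0 | 0 | b.a.0 has moves =b=> t9
  t6 = 0 | a.0 | a.0 has moves =a=> t10, =a=> t9
  t7 = a.0 | 0 | a.0 has moves =a=> t11, =a=> t9
  t8 = a.0 | a.0 | 0 has moves =a=> t10, =a=> t11
  t9 = 0 | 0 | a.0 has moves =a=> t12
  t10 = 0 | a.0 | 0 has moves =a=> t12
  t11 = a.0 | 0 | 0 has moves =a=> t12
  t12 = 0 | 0 | 0 has moves deadlocked
Executing baaa from P (initial set {s0}):
  [1] b ⇒ {s1}
  [2] a ⇒ {s2, s3, s4}
  [3] a ⇒ {s5, s6, s7, s8}
  [4] a ⇒ {s10, s11, s9}
  — P admits the full trace.
Executing baaa from Q (initial set {t0}):
  [1] b ⇒ {t1}
  [2] a ⇒ {t2, t3}
  [3] a ⇒ {t5}
  [4] a ⇒ no successor for Q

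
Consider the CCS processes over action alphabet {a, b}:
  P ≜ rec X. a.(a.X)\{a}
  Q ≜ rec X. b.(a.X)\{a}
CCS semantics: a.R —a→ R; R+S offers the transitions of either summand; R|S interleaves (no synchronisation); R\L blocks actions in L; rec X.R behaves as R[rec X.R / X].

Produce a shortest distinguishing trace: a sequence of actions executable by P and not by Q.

a

P's transition system — 2 states:
  u0 = rec X. a.(a.X)\{a} | ··a··> u1
  u1 = (a.(rec X. a.(a.X)\{a}))\{a} | (no moves)
Q's transition system — 2 states:
  v0 = rec X. b.(a.X)\{a} | ··b··> v1
  v1 = (a.(rec X. b.(a.X)\{a}))\{a} | (no moves)
Trace ⟨a⟩ through P, begin at {u0}:
  [1] a ⇒ {u1}
  P completes σ.
Trace ⟨a⟩ through Q, begin at {v0}:
  [1] a ⇒ no successor for Q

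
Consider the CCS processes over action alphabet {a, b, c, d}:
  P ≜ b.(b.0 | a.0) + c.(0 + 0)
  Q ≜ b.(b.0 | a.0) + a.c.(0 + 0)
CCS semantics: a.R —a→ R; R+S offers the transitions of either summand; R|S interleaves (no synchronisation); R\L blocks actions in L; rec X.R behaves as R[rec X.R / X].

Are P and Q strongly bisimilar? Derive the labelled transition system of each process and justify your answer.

LTS(P): 6 reachable states
  u0 = b.(b.0 | a.0) + c.(0 + 0) | =b=> u1, =c=> u2
  u1 = b.0 | a.0 | =a=> u3, =b=> u4
  u2 = 0 + 0 | ·
  u3 = b.0 | 0 | =b=> u5
  u4 = 0 | a.0 | =a=> u5
  u5 = 0 | 0 | ·
LTS(Q): 7 reachable states
  v0 = b.(b.0 | a.0) + a.c.(0 + 0) | =a=> v1, =b=> v2
  v1 = c.(0 + 0) | =c=> v3
  v2 = b.0 | a.0 | =a=> v4, =b=> v5
  v3 = 0 + 0 | ·
  v4 = b.0 | 0 | =b=> v6
  v5 = 0 | a.0 | =a=> v6
  v6 = 0 | 0 | ·
Bisimilarity quotient blocks:
  B0 = {u0}
  B1 = {u2, u5, v3, v6}
  B2 = {u1, v2}
  B3 = {u4, v5}
  B4 = {u3, v4}
  B5 = {v0}
  B6 = {v1}
u0 ∈ B0, v0 ∈ B5 → different blocks

not bisimilar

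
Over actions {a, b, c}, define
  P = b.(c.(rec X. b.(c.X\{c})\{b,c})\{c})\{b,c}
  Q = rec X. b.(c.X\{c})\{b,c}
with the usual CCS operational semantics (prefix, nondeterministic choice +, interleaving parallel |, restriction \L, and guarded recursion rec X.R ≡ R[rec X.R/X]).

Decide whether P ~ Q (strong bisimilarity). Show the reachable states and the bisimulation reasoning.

P's transition system — 2 states:
  m0 = b.(c.(rec X. b.(c.X\{c})\{b,c})\{c})\{b,c} :: --b--▸ m1
  m1 = (c.(rec X. b.(c.X\{c})\{b,c})\{c})\{b,c} :: deadlocked
Q's transition system — 2 states:
  n0 = rec X. b.(c.X\{c})\{b,c} :: --b--▸ n1
  n1 = (c.(rec X. b.(c.X\{c})\{b,c})\{c})\{b,c} :: deadlocked
Partition-refinement fixed point:
  B0 = {m0, n0}
  B1 = {m1, n1}
m0 ∈ B0, n0 ∈ B0 → same block

bisimilar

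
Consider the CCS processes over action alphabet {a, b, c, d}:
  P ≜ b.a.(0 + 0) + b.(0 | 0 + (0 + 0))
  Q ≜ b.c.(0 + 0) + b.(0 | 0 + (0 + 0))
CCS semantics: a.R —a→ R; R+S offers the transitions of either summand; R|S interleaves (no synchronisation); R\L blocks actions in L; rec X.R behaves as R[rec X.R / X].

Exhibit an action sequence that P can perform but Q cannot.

Reachable graph of P (4 states):
  u0 = b.a.(0 + 0) + b.(0 | 0 + (0 + 0)) :: =b=> u1, =b=> u2
  u1 = 0 | 0 + (0 + 0) :: stopped
  u2 = a.(0 + 0) :: =a=> u3
  u3 = 0 + 0 :: stopped
Reachable graph of Q (4 states):
  v0 = b.c.(0 + 0) + b.(0 | 0 + (0 + 0)) :: =b=> v1, =b=> v2
  v1 = 0 | 0 + (0 + 0) :: stopped
  v2 = c.(0 + 0) :: =c=> v3
  v3 = 0 + 0 :: stopped
Run σ = ⟨ba⟩ on P: start {u0}
  after b @ step 1: {u1, u2}
  after a @ step 2: {u3}
  — P admits the full trace.
Run σ = ⟨ba⟩ on Q: start {v0}
  after b @ step 1: {v1, v2}
  after a @ step 2: no successor for Q

ba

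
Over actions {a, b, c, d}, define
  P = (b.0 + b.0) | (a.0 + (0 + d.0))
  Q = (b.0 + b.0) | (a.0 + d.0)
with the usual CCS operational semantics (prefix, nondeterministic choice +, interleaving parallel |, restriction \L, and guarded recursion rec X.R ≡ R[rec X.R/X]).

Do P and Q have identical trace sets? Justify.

traces(P) = traces(Q)

LTS(P): 4 reachable states
  m0 = (b.0 + b.0) | (a.0 + (0 + d.0)) ⊢ —a→ m1, —b→ m2, —d→ m1
  m1 = (b.0 + b.0) | 0 ⊢ —b→ m3
  m2 = 0 | (a.0 + (0 + d.0)) ⊢ —a→ m3, —d→ m3
  m3 = 0 | 0 ⊢ deadlocked
LTS(Q): 4 reachable states
  n0 = (b.0 + b.0) | (a.0 + d.0) ⊢ —a→ n1, —b→ n2, —d→ n1
  n1 = (b.0 + b.0) | 0 ⊢ —b→ n3
  n2 = 0 | (a.0 + d.0) ⊢ —a→ n3, —d→ n3
  n3 = 0 | 0 ⊢ deadlocked
Coarsest stable partition (strong bisimilarity classes):
  B0 = {m0, n0}
  B1 = {m2, n2}
  B2 = {m3, n3}
  B3 = {m1, n1}
m0 ∈ B0, n0 ∈ B0 → same block
Bisimilar ⇒ trace-equivalent.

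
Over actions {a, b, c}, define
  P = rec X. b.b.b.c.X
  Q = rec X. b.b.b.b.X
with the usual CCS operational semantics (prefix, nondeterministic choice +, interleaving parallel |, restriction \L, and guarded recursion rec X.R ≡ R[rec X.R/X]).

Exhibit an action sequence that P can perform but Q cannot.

P's transition system — 4 states:
  u0 = rec X. b.b.b.c.X ⊢ =b=> u1
  u1 = b.b.c.(rec X. b.b.b.c.X) ⊢ =b=> u2
  u2 = b.c.(rec X. b.b.b.c.X) ⊢ =b=> u3
  u3 = c.(rec X. b.b.b.c.X) ⊢ =c=> u0
Q's transition system — 4 states:
  v0 = rec X. b.b.b.b.X ⊢ =b=> v1
  v1 = b.b.b.(rec X. b.b.b.b.X) ⊢ =b=> v2
  v2 = b.b.(rec X. b.b.b.b.X) ⊢ =b=> v3
  v3 = b.(rec X. b.b.b.b.X) ⊢ =b=> v0
Executing bbbc from P (initial set {u0}):
  [1] b ⇒ {u1}
  [2] b ⇒ {u2}
  [3] b ⇒ {u3}
  [4] c ⇒ {u0}
  ✓ P
Executing bbbc from Q (initial set {v0}):
  [1] b ⇒ {v1}
  [2] b ⇒ {v2}
  [3] b ⇒ {v3}
  [4] c ⇒ ∅ (Q stuck)

bbbc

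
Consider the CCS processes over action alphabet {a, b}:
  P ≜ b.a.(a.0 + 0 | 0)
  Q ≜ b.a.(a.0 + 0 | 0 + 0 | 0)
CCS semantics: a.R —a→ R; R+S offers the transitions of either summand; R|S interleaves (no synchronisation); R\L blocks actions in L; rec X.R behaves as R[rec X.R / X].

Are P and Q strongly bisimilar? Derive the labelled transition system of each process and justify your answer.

bisimilar

P's transition system — 4 states:
  s0 = b.a.(a.0 + 0 | 0) ⊢ -b-> s1
  s1 = a.(a.0 + 0 | 0) ⊢ -a-> s2
  s2 = a.0 + 0 | 0 ⊢ -a-> s3
  s3 = 0 ⊢ deadlocked
Q's transition system — 4 states:
  t0 = b.a.(a.0 + 0 | 0 + 0 | 0) ⊢ -b-> t1
  t1 = a.(a.0 + 0 | 0 + 0 | 0) ⊢ -a-> t2
  t2 = a.0 + 0 | 0 + 0 | 0 ⊢ -a-> t3
  t3 = 0 ⊢ deadlocked
Partition-refinement fixed point:
  B0 = {s0, t0}
  B1 = {s1, t1}
  B2 = {s2, t2}
  B3 = {s3, t3}
s0 ∈ B0, t0 ∈ B0 → same block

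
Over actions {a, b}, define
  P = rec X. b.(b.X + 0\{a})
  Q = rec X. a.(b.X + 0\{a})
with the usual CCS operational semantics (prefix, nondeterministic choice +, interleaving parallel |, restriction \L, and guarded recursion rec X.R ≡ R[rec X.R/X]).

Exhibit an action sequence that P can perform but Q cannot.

Reachable graph of P (2 states):
  m0 = rec X. b.(b.X + 0\{a}) :: ··b··> m1
  m1 = b.(rec X. b.(b.X + 0\{a})) + 0\{a} :: ··b··> m0
Reachable graph of Q (2 states):
  n0 = rec X. a.(b.X + 0\{a}) :: ··a··> n1
  n1 = b.(rec X. a.(b.X + 0\{a})) + 0\{a} :: ··b··> n0
Trace ⟨b⟩ through P, begin at {m0}:
  after b @ step 1: {m1}
  — P admits the full trace.
Trace ⟨b⟩ through Q, begin at {n0}:
  after b @ step 1: ∅ (Q stuck)

b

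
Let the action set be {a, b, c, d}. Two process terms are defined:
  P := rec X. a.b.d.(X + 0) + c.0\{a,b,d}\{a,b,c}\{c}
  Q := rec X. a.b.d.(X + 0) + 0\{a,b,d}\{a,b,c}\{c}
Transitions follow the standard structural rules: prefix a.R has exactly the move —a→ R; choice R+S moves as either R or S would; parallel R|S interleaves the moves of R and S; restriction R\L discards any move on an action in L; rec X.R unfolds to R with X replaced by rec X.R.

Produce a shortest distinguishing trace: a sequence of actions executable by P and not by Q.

c

LTS(P): 5 reachable states
  p0 = rec X. a.b.d.(X + 0) + c.0\{a,b,d}\{a,b,c}\{c} ⊢ —a→ p1, —c→ p2
  p1 = b.d.((rec X. a.b.d.(X + 0) + c.0\{a,b,d}\{a,b,c}\{c}) + 0) ⊢ —b→ p3
  p2 = 0\{a,b,d}\{a,b,c}\{c} ⊢ deadlocked
  p3 = d.((rec X. a.b.d.(X + 0) + c.0\{a,b,d}\{a,b,c}\{c}) + 0) ⊢ —d→ p4
  p4 = (rec X. a.b.d.(X + 0) + c.0\{a,b,d}\{a,b,c}\{c}) + 0 ⊢ —a→ p1, —c→ p2
LTS(Q): 4 reachable states
  q0 = rec X. a.b.d.(X + 0) + 0\{a,b,d}\{a,b,c}\{c} ⊢ —a→ q1
  q1 = b.d.((rec X. a.b.d.(X + 0) + 0\{a,b,d}\{a,b,c}\{c}) + 0) ⊢ —b→ q2
  q2 = d.((rec X. a.b.d.(X + 0) + 0\{a,b,d}\{a,b,c}\{c}) + 0) ⊢ —d→ q3
  q3 = (rec X. a.b.d.(X + 0) + 0\{a,b,d}\{a,b,c}\{c}) + 0 ⊢ —a→ q1
Executing c from P (initial set {p0}):
  after c @ step 1: {p2}
  ✓ P
Executing c from Q (initial set {q0}):
  after c @ step 1: ∅ (Q stuck)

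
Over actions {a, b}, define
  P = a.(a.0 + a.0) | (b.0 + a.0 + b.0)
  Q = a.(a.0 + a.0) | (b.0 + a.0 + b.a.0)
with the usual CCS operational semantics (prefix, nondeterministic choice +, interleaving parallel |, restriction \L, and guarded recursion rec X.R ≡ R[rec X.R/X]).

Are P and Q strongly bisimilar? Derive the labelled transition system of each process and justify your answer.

not bisimilar

P's transition system — 6 states:
  u0 = a.(a.0 + a.0) | (b.0 + a.0 + b.0) | ··a··> u1, ··a··> u2, ··b··> u2
  u1 = (a.0 + a.0) | (b.0 + a.0 + b.0) | ··a··> u3, ··a··> u4, ··b··> u3
  u2 = a.(a.0 + a.0) | 0 | ··a··> u3
  u3 = (a.0 + a.0) | 0 | ··a··> u5
  u4 = 0 | (b.0 + a.0 + b.0) | ··a··> u5, ··b··> u5
  u5 = 0 | 0 | (no moves)
Q's transition system — 9 states:
  v0 = a.(a.0 + a.0) | (b.0 + a.0 + b.a.0) | ··a··> v1, ··a··> v2, ··b··> v2, ··b··> v3
  v1 = (a.0 + a.0) | (b.0 + a.0 + b.a.0) | ··a··> v4, ··a··> v5, ··b··> v4, ··b··> v6
  v2 = a.(a.0 + a.0) | 0 | ··a··> v4
  v3 = a.(a.0 + a.0) | a.0 | ··a··> v2, ··a··> v6
  v4 = (a.0 + a.0) | 0 | ··a··> v7
  v5 = 0 | (b.0 + a.0 + b.a.0) | ··a··> v7, ··b··> v7, ··b··> v8
  v6 = (a.0 + a.0) | a.0 | ··a··> v4, ··a··> v8
  v7 = 0 | 0 | (no moves)
  v8 = 0 | a.0 | ··a··> v7
Bisimilarity quotient blocks:
  B0 = {u0}
  B1 = {u1}
  B2 = {u3, v4, v8}
  B3 = {u5, v7}
  B4 = {u4}
  B5 = {u2, v2, v6}
  B6 = {v0}
  B7 = {v1}
  B8 = {v5}
  B9 = {v3}
u0 ∈ B0, v0 ∈ B6 → different blocks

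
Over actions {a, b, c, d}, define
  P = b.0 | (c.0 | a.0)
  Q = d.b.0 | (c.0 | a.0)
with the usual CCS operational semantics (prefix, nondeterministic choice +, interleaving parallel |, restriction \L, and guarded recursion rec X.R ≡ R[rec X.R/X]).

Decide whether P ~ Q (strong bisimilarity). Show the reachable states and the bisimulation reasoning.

P ≁ Q

LTS(P): 8 reachable states
  s0 = b.0 | (c.0 | a.0) | --a--▸ s1, --b--▸ s2, --c--▸ s3
  s1 = b.0 | (c.0 | 0) | --b--▸ s4, --c--▸ s5
  s2 = 0 | (c.0 | a.0) | --a--▸ s4, --c--▸ s6
  s3 = b.0 | (0 | a.0) | --a--▸ s5, --b--▸ s6
  s4 = 0 | (c.0 | 0) | --c--▸ s7
  s5 = b.0 | (0 | 0) | --b--▸ s7
  s6 = 0 | (0 | a.0) | --a--▸ s7
  s7 = 0 | (0 | 0) | stopped
LTS(Q): 12 reachable states
  t0 = d.b.0 | (c.0 | a.0) | --a--▸ t1, --c--▸ t2, --d--▸ t3
  t1 = d.b.0 | (c.0 | 0) | --c--▸ t4, --d--▸ t5
  t2 = d.b.0 | (0 | a.0) | --a--▸ t4, --d--▸ t6
  t3 = b.0 | (c.0 | a.0) | --a--▸ t5, --b--▸ t7, --c--▸ t6
  t4 = d.b.0 | (0 | 0) | --d--▸ t8
  t5 = b.0 | (c.0 | 0) | --b--▸ t9, --c--▸ t8
  t6 = b.0 | (0 | a.0) | --a--▸ t8, --b--▸ t10
  t7 = 0 | (c.0 | a.0) | --a--▸ t9, --c--▸ t10
  t8 = b.0 | (0 | 0) | --b--▸ t11
  t9 = 0 | (c.0 | 0) | --c--▸ t11
  t10 = 0 | (0 | a.0) | --a--▸ t11
  t11 = 0 | (0 | 0) | stopped
Bisimilarity quotient blocks:
  B0 = {s0, t3}
  B1 = {s1, t5}
  B2 = {s4, t9}
  B3 = {s7, t11}
  B4 = {s5, t8}
  B5 = {s3, t6}
  B6 = {s6, t10}
  B7 = {s2, t7}
  B8 = {t0}
  B9 = {t2}
  B10 = {t4}
  B11 = {t1}
s0 ∈ B0, t0 ∈ B8 → different blocks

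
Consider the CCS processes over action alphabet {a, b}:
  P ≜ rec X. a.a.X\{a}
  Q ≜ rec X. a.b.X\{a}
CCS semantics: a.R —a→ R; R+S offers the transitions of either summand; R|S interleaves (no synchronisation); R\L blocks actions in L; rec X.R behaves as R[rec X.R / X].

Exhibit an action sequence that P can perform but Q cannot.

aa

Reachable graph of P (3 states):
  s0 = rec X. a.a.X\{a} | ··a··> s1
  s1 = a.(rec X. a.a.X\{a})\{a} | ··a··> s2
  s2 = (rec X. a.a.X\{a})\{a} | ·
Reachable graph of Q (3 states):
  t0 = rec X. a.b.X\{a} | ··a··> t1
  t1 = b.(rec X. a.b.X\{a})\{a} | ··b··> t2
  t2 = (rec X. a.b.X\{a})\{a} | ·
Executing aa from P (initial set {s0}):
  after a @ step 1: {s1}
  after a @ step 2: {s2}
  ✓ P
Executing aa from Q (initial set {t0}):
  after a @ step 1: {t1}
  after a @ step 2: ∅  — Q cannot continue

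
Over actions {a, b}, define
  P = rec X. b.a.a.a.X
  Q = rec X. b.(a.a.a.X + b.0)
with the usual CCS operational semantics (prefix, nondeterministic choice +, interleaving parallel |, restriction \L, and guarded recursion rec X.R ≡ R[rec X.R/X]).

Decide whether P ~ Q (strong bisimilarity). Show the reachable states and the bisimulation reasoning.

P's transition system — 4 states:
  m0 = rec X. b.a.a.a.X has moves -b-> m1
  m1 = a.a.a.(rec X. b.a.a.a.X) has moves -a-> m2
  m2 = a.a.(rec X. b.a.a.a.X) has moves -a-> m3
  m3 = a.(rec X. b.a.a.a.X) has moves -a-> m0
Q's transition system — 5 states:
  n0 = rec X. b.(a.a.a.X + b.0) has moves -b-> n1
  n1 = a.a.a.(rec X. b.(a.a.a.X + b.0)) + b.0 has moves -a-> n2, -b-> n3
  n2 = a.a.(rec X. b.(a.a.a.X + b.0)) has moves -a-> n4
  n3 = 0 has moves deadlocked
  n4 = a.(rec X. b.(a.a.a.X + b.0)) has moves -a-> n0
Partition-refinement fixed point:
  B0 = {m0}
  B1 = {m1}
  B2 = {m2}
  B3 = {m3}
  B4 = {n0}
  B5 = {n1}
  B6 = {n2}
  B7 = {n4}
  B8 = {n3}
m0 ∈ B0, n0 ∈ B4 → different blocks

not bisimilar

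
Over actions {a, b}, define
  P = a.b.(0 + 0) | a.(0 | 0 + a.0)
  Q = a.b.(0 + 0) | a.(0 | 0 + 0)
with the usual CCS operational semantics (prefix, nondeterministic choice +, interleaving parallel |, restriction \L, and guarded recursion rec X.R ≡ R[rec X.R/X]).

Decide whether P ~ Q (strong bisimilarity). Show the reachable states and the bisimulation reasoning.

NO

P's transition system — 9 states:
  u0 = a.b.(0 + 0) | a.(0 | 0 + a.0) ⊢ ··a··> u1, ··a··> u2
  u1 = a.b.(0 + 0) | (0 | 0 + a.0) ⊢ ··a··> u3, ··a··> u4
  u2 = b.(0 + 0) | a.(0 | 0 + a.0) ⊢ ··a··> u4, ··b··> u5
  u3 = a.b.(0 + 0) | 0 ⊢ ··a··> u6
  u4 = b.(0 + 0) | (0 | 0 + a.0) ⊢ ··a··> u6, ··b··> u7
  u5 = (0 + 0) | a.(0 | 0 + a.0) ⊢ ··a··> u7
  u6 = b.(0 + 0) | 0 ⊢ ··b··> u8
  u7 = (0 + 0) | (0 | 0 + a.0) ⊢ ··a··> u8
  u8 = (0 + 0) | 0 ⊢ (no moves)
Q's transition system — 6 states:
  v0 = a.b.(0 + 0) | a.(0 | 0 + 0) ⊢ ··a··> v1, ··a··> v2
  v1 = a.b.(0 + 0) | (0 | 0 + 0) ⊢ ··a··> v3
  v2 = b.(0 + 0) | a.(0 | 0 + 0) ⊢ ··a··> v3, ··b··> v4
  v3 = b.(0 + 0) | (0 | 0 + 0) ⊢ ··b··> v5
  v4 = (0 + 0) | a.(0 | 0 + 0) ⊢ ··a··> v5
  v5 = (0 + 0) | (0 | 0 + 0) ⊢ (no moves)
Bisimilarity quotient blocks:
  B0 = {u0}
  B1 = {u2}
  B2 = {u4, v2}
  B3 = {u7, v4}
  B4 = {u8, v5}
  B5 = {u6, v3}
  B6 = {u5}
  B7 = {u1, v0}
  B8 = {u3, v1}
u0 ∈ B0, v0 ∈ B7 → different blocks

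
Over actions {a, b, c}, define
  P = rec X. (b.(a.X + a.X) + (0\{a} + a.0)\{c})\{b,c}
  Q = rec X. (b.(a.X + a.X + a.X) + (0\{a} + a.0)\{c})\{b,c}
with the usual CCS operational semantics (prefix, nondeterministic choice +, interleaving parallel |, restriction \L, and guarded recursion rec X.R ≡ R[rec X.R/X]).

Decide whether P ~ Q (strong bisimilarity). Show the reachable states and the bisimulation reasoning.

Reachable graph of P (2 states):
  u0 = rec X. (b.(a.X + a.X) + (0\{a} + a.0)\{c})\{b,c} ⊢ —a→ u1
  u1 = 0\{c}\{b,c} ⊢ (no moves)
Reachable graph of Q (2 states):
  v0 = rec X. (b.(a.X + a.X + a.X) + (0\{a} + a.0)\{c})\{b,c} ⊢ —a→ v1
  v1 = 0\{c}\{b,c} ⊢ (no moves)
Bisimilarity quotient blocks:
  B0 = {u0, v0}
  B1 = {u1, v1}
u0 ∈ B0, v0 ∈ B0 → same block

P ~ Q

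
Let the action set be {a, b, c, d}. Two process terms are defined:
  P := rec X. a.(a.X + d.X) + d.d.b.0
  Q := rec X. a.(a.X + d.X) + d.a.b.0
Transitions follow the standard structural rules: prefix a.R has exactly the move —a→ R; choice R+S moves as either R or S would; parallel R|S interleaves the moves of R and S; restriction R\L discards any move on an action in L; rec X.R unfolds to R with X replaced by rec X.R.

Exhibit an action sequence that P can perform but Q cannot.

Reachable graph of P (5 states):
  s0 = rec X. a.(a.X + d.X) + d.d.b.0 :: =a=> s1, =d=> s2
  s1 = a.(rec X. a.(a.X + d.X) + d.d.b.0) + d.(rec X. a.(a.X + d.X) + d.d.b.0) :: =a=> s0, =d=> s0
  s2 = d.b.0 :: =d=> s3
  s3 = b.0 :: =b=> s4
  s4 = 0 :: deadlocked
Reachable graph of Q (5 states):
  t0 = rec X. a.(a.X + d.X) + d.a.b.0 :: =a=> t1, =d=> t2
  t1 = a.(rec X. a.(a.X + d.X) + d.a.b.0) + d.(rec X. a.(a.X + d.X) + d.a.b.0) :: =a=> t0, =d=> t0
  t2 = a.b.0 :: =a=> t3
  t3 = b.0 :: =b=> t4
  t4 = 0 :: deadlocked
Trace ⟨dd⟩ through P, begin at {s0}:
  [1] d ⇒ {s2}
  [2] d ⇒ {s3}
  ✓ P
Trace ⟨dd⟩ through Q, begin at {t0}:
  [1] d ⇒ {t2}
  [2] d ⇒ ∅ (Q stuck)

dd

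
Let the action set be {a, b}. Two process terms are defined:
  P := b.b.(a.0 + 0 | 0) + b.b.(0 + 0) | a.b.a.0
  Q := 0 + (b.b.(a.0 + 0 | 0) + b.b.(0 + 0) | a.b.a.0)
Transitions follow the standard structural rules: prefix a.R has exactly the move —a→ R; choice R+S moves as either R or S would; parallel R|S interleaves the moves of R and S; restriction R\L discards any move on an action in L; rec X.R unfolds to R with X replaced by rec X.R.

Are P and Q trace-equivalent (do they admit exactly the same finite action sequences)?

trace-equivalent

Reachable graph of P (15 states):
  s0 = b.b.(a.0 + 0 | 0) + b.b.(0 + 0) | a.b.a.0 :: -a-> s1, -b-> s2, -b-> s3
  s1 = b.b.(0 + 0) | b.a.0 :: -b-> s4, -b-> s5
  s2 = b.(0 + 0) | a.b.a.0 :: -a-> s4, -b-> s6
  s3 = b.(a.0 + 0 | 0) :: -b-> s7
  s4 = b.(0 + 0) | b.a.0 :: -b-> s8, -b-> s9
  s5 = b.b.(0 + 0) | a.0 :: -a-> s10, -b-> s9
  s6 = (0 + 0) | a.b.a.0 :: -a-> s8
  s7 = a.0 + 0 | 0 :: -a-> s11
  s8 = (0 + 0) | b.a.0 :: -b-> s12
  s9 = b.(0 + 0) | a.0 :: -a-> s13, -b-> s12
  s10 = b.b.(0 + 0) | 0 :: -b-> s13
  s11 = 0 :: ·
  s12 = (0 + 0) | a.0 :: -a-> s14
  s13 = b.(0 + 0) | 0 :: -b-> s14
  s14 = (0 + 0) | 0 :: ·
Reachable graph of Q (15 states):
  t0 = 0 + (b.b.(a.0 + 0 | 0) + b.b.(0 + 0) | a.b.a.0) :: -a-> t1, -b-> t2, -b-> t3
  t1 = b.b.(0 + 0) | b.a.0 :: -b-> t4, -b-> t5
  t2 = b.(0 + 0) | a.b.a.0 :: -a-> t4, -b-> t6
  t3 = b.(a.0 + 0 | 0) :: -b-> t7
  t4 = b.(0 + 0) | b.a.0 :: -b-> t8, -b-> t9
  t5 = b.b.(0 + 0) | a.0 :: -a-> t10, -b-> t9
  t6 = (0 + 0) | a.b.a.0 :: -a-> t8
  t7 = a.0 + 0 | 0 :: -a-> t11
  t8 = (0 + 0) | b.a.0 :: -b-> t12
  t9 = b.(0 + 0) | a.0 :: -a-> t13, -b-> t12
  t10 = b.b.(0 + 0) | 0 :: -b-> t13
  t11 = 0 :: ·
  t12 = (0 + 0) | a.0 :: -a-> t14
  t13 = b.(0 + 0) | 0 :: -b-> t14
  t14 = (0 + 0) | 0 :: ·
Coarsest stable partition (strong bisimilarity classes):
  B0 = {s0, t0}
  B1 = {s1, t1}
  B2 = {s4, t4}
  B3 = {s3, s8, t3, t8}
  B4 = {s12, s7, t12, t7}
  B5 = {s11, s14, t11, t14}
  B6 = {s9, t9}
  B7 = {s13, t13}
  B8 = {s5, t5}
  B9 = {s10, t10}
  B10 = {s2, t2}
  B11 = {s6, t6}
s0 ∈ B0, t0 ∈ B0 → same block
Bisimilar ⇒ trace-equivalent.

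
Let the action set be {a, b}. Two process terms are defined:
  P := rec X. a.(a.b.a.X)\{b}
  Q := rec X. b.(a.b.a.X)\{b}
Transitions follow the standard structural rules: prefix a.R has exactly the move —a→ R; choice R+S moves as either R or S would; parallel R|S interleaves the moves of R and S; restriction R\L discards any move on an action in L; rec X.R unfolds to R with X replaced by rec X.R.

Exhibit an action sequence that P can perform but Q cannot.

a

Reachable graph of P (3 states):
  m0 = rec X. a.(a.b.a.X)\{b} ⊢ -a-> m1
  m1 = (a.b.a.(rec X. a.(a.b.a.X)\{b}))\{b} ⊢ -a-> m2
  m2 = (b.a.(rec X. a.(a.b.a.X)\{b}))\{b} ⊢ ∅
Reachable graph of Q (3 states):
  n0 = rec X. b.(a.b.a.X)\{b} ⊢ -b-> n1
  n1 = (a.b.a.(rec X. b.(a.b.a.X)\{b}))\{b} ⊢ -a-> n2
  n2 = (b.a.(rec X. b.(a.b.a.X)\{b}))\{b} ⊢ ∅
Executing a from P (initial set {m0}):
  step 1 (a): {m1}
  — P admits the full trace.
Executing a from Q (initial set {n0}):
  step 1 (a): no successor for Q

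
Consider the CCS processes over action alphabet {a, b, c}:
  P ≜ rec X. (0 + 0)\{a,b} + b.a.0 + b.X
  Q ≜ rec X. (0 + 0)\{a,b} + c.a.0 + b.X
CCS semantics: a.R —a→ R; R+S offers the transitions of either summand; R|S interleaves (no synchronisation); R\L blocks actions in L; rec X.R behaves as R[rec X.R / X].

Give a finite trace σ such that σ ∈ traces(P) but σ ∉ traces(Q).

ba

LTS(P): 3 reachable states
  p0 = rec X. (0 + 0)\{a,b} + b.a.0 + b.X ⊢ ··b··> p0, ··b··> p1
  p1 = a.0 ⊢ ··a··> p2
  p2 = 0 ⊢ deadlocked
LTS(Q): 3 reachable states
  q0 = rec X. (0 + 0)\{a,b} + c.a.0 + b.X ⊢ ··b··> q0, ··c··> q1
  q1 = a.0 ⊢ ··a··> q2
  q2 = 0 ⊢ deadlocked
Executing ba from P (initial set {p0}):
  step 1 (b): {p0, p1}
  step 2 (a): {p2}
  ✓ P
Executing ba from Q (initial set {q0}):
  step 1 (b): {q0}
  step 2 (a): no successor for Q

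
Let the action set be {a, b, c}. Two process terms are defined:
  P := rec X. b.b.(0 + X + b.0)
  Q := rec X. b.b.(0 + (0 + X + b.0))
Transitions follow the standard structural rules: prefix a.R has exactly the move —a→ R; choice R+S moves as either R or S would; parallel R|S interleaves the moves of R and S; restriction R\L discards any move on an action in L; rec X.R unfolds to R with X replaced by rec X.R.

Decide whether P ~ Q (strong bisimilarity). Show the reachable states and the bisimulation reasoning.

bisimilar

LTS(P): 4 reachable states
  s0 = rec X. b.b.(0 + X + b.0) → =b=> s1
  s1 = b.(0 + (rec X. b.b.(0 + X + b.0)) + b.0) → =b=> s2
  s2 = 0 + (rec X. b.b.(0 + X + b.0)) + b.0 → =b=> s1, =b=> s3
  s3 = 0 → stopped
LTS(Q): 4 reachable states
  t0 = rec X. b.b.(0 + (0 + X + b.0)) → =b=> t1
  t1 = b.(0 + (0 + (rec X. b.b.(0 + (0 + X + b.0))) + b.0)) → =b=> t2
  t2 = 0 + (0 + (rec X. b.b.(0 + (0 + X + b.0))) + b.0) → =b=> t1, =b=> t3
  t3 = 0 → stopped
Bisimilarity quotient blocks:
  B0 = {s0, t0}
  B1 = {s1, t1}
  B2 = {s2, t2}
  B3 = {s3, t3}
s0 ∈ B0, t0 ∈ B0 → same block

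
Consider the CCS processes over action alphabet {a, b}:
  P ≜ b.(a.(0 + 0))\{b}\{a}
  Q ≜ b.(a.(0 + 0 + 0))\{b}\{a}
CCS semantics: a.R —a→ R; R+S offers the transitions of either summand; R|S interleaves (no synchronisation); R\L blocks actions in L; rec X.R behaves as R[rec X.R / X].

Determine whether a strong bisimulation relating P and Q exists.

P ~ Q

LTS(P): 2 reachable states
  s0 = b.(a.(0 + 0))\{b}\{a} has moves ··b··> s1
  s1 = (a.(0 + 0))\{b}\{a} has moves ·
LTS(Q): 2 reachable states
  t0 = b.(a.(0 + 0 + 0))\{b}\{a} has moves ··b··> t1
  t1 = (a.(0 + 0 + 0))\{b}\{a} has moves ·
Coarsest stable partition (strong bisimilarity classes):
  B0 = {s0, t0}
  B1 = {s1, t1}
s0 ∈ B0, t0 ∈ B0 → same block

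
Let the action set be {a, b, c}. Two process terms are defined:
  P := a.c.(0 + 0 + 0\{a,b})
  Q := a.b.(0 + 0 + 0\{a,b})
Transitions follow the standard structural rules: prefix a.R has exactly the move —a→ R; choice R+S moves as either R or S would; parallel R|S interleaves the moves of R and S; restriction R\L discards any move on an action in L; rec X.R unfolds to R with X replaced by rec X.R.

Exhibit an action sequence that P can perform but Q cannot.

ac

LTS(P): 3 reachable states
  u0 = a.c.(0 + 0 + 0\{a,b}) :: -a-> u1
  u1 = c.(0 + 0 + 0\{a,b}) :: -c-> u2
  u2 = 0 + 0 + 0\{a,b} :: (no moves)
LTS(Q): 3 reachable states
  v0 = a.b.(0 + 0 + 0\{a,b}) :: -a-> v1
  v1 = b.(0 + 0 + 0\{a,b}) :: -b-> v2
  v2 = 0 + 0 + 0\{a,b} :: (no moves)
Run σ = ⟨ac⟩ on P: start {u0}
  [1] a ⇒ {u1}
  [2] c ⇒ {u2}
  P completes σ.
Run σ = ⟨ac⟩ on Q: start {v0}
  [1] a ⇒ {v1}
  [2] c ⇒ no successor for Q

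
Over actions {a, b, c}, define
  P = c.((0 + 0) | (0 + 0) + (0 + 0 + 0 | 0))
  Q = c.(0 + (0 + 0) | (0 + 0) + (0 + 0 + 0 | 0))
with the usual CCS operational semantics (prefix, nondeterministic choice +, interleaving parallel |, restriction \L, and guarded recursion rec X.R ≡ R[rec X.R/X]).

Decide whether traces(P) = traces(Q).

traces(P) = traces(Q)

LTS(P): 2 reachable states
  u0 = c.((0 + 0) | (0 + 0) + (0 + 0 + 0 | 0)) :: --c--▸ u1
  u1 = (0 + 0) | (0 + 0) + (0 + 0 + 0 | 0) :: stopped
LTS(Q): 2 reachable states
  v0 = c.(0 + (0 + 0) | (0 + 0) + (0 + 0 + 0 | 0)) :: --c--▸ v1
  v1 = 0 + (0 + 0) | (0 + 0) + (0 + 0 + 0 | 0) :: stopped
Bisimilarity quotient blocks:
  B0 = {u0, v0}
  B1 = {u1, v1}
u0 ∈ B0, v0 ∈ B0 → same block
Bisimilar ⇒ trace-equivalent.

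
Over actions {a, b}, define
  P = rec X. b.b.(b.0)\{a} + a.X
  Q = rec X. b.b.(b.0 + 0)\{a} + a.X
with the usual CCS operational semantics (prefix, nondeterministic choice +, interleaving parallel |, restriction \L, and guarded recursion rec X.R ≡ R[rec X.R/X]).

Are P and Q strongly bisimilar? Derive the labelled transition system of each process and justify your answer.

P's transition system — 4 states:
  s0 = rec X. b.b.(b.0)\{a} + a.X | --a--▸ s0, --b--▸ s1
  s1 = b.(b.0)\{a} | --b--▸ s2
  s2 = (b.0)\{a} | --b--▸ s3
  s3 = 0\{a} | ∅
Q's transition system — 4 states:
  t0 = rec X. b.b.(b.0 + 0)\{a} + a.X | --a--▸ t0, --b--▸ t1
  t1 = b.(b.0 + 0)\{a} | --b--▸ t2
  t2 = (b.0 + 0)\{a} | --b--▸ t3
  t3 = 0\{a} | ∅
Coarsest stable partition (strong bisimilarity classes):
  B0 = {s0, t0}
  B1 = {s1, t1}
  B2 = {s2, t2}
  B3 = {s3, t3}
s0 ∈ B0, t0 ∈ B0 → same block

P ~ Q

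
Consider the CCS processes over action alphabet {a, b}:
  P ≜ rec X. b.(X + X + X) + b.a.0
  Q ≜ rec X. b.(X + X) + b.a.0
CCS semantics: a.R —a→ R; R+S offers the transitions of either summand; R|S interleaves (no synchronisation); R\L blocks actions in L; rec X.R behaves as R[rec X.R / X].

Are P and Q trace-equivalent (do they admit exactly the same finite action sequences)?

LTS(P): 4 reachable states
  u0 = rec X. b.(X + X + X) + b.a.0 ⊢ —b→ u1, —b→ u2
  u1 = (rec X. b.(X + X + X) + b.a.0) + (rec X. b.(X + X + X) + b.a.0) + (rec X. b.(X + X + X) + b.a.0) ⊢ —b→ u1, —b→ u2
  u2 = a.0 ⊢ —a→ u3
  u3 = 0 ⊢ deadlocked
LTS(Q): 4 reachable states
  v0 = rec X. b.(X + X) + b.a.0 ⊢ —b→ v1, —b→ v2
  v1 = (rec X. b.(X + X) + b.a.0) + (rec X. b.(X + X) + b.a.0) ⊢ —b→ v1, —b→ v2
  v2 = a.0 ⊢ —a→ v3
  v3 = 0 ⊢ deadlocked
Partition-refinement fixed point:
  B0 = {u0, u1, v0, v1}
  B1 = {u2, v2}
  B2 = {u3, v3}
u0 ∈ B0, v0 ∈ B0 → same block
Bisimilar ⇒ trace-equivalent.

trace-equivalent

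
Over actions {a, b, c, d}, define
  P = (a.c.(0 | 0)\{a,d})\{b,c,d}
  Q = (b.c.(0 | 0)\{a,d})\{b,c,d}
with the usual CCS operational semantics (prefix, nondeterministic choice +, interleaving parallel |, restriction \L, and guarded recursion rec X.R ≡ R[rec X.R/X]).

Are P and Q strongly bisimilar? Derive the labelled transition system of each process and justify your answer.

LTS(P): 2 reachable states
  u0 = (a.c.(0 | 0)\{a,d})\{b,c,d} → —a→ u1
  u1 = (c.(0 | 0)\{a,d})\{b,c,d} → ∅
LTS(Q): 1 reachable states
  v0 = (b.c.(0 | 0)\{a,d})\{b,c,d} → ∅
Coarsest stable partition (strong bisimilarity classes):
  B0 = {u0}
  B1 = {u1, v0}
u0 ∈ B0, v0 ∈ B1 → different blocks

P ≁ Q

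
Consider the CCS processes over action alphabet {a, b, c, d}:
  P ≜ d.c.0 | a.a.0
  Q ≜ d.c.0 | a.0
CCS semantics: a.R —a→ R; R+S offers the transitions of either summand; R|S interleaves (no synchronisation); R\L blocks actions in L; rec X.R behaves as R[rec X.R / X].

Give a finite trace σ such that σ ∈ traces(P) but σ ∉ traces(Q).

LTS(P): 9 reachable states
  m0 = d.c.0 | a.a.0 ⊢ -a-> m1, -d-> m2
  m1 = d.c.0 | a.0 ⊢ -a-> m3, -d-> m4
  m2 = c.0 | a.a.0 ⊢ -a-> m4, -c-> m5
  m3 = d.c.0 | 0 ⊢ -d-> m6
  m4 = c.0 | a.0 ⊢ -a-> m6, -c-> m7
  m5 = 0 | a.a.0 ⊢ -a-> m7
  m6 = c.0 | 0 ⊢ -c-> m8
  m7 = 0 | a.0 ⊢ -a-> m8
  m8 = 0 | 0 ⊢ (no moves)
LTS(Q): 6 reachable states
  n0 = d.c.0 | a.0 ⊢ -a-> n1, -d-> n2
  n1 = d.c.0 | 0 ⊢ -d-> n3
  n2 = c.0 | a.0 ⊢ -a-> n3, -c-> n4
  n3 = c.0 | 0 ⊢ -c-> n5
  n4 = 0 | a.0 ⊢ -a-> n5
  n5 = 0 | 0 ⊢ (no moves)
Executing aa from P (initial set {m0}):
  after a @ step 1: {m1}
  after a @ step 2: {m3}
  — P admits the full trace.
Executing aa from Q (initial set {n0}):
  after a @ step 1: {n1}
  after a @ step 2: ∅  — Q cannot continue

aa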